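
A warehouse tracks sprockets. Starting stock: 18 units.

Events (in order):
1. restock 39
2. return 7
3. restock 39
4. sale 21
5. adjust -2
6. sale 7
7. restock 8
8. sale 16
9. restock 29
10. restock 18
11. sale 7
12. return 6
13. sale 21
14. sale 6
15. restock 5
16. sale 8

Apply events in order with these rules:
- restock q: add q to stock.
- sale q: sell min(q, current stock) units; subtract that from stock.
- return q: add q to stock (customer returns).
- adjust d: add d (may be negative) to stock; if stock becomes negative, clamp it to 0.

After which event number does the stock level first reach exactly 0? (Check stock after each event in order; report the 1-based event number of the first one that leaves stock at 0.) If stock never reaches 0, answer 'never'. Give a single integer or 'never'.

Processing events:
Start: stock = 18
  Event 1 (restock 39): 18 + 39 = 57
  Event 2 (return 7): 57 + 7 = 64
  Event 3 (restock 39): 64 + 39 = 103
  Event 4 (sale 21): sell min(21,103)=21. stock: 103 - 21 = 82. total_sold = 21
  Event 5 (adjust -2): 82 + -2 = 80
  Event 6 (sale 7): sell min(7,80)=7. stock: 80 - 7 = 73. total_sold = 28
  Event 7 (restock 8): 73 + 8 = 81
  Event 8 (sale 16): sell min(16,81)=16. stock: 81 - 16 = 65. total_sold = 44
  Event 9 (restock 29): 65 + 29 = 94
  Event 10 (restock 18): 94 + 18 = 112
  Event 11 (sale 7): sell min(7,112)=7. stock: 112 - 7 = 105. total_sold = 51
  Event 12 (return 6): 105 + 6 = 111
  Event 13 (sale 21): sell min(21,111)=21. stock: 111 - 21 = 90. total_sold = 72
  Event 14 (sale 6): sell min(6,90)=6. stock: 90 - 6 = 84. total_sold = 78
  Event 15 (restock 5): 84 + 5 = 89
  Event 16 (sale 8): sell min(8,89)=8. stock: 89 - 8 = 81. total_sold = 86
Final: stock = 81, total_sold = 86

Stock never reaches 0.

Answer: never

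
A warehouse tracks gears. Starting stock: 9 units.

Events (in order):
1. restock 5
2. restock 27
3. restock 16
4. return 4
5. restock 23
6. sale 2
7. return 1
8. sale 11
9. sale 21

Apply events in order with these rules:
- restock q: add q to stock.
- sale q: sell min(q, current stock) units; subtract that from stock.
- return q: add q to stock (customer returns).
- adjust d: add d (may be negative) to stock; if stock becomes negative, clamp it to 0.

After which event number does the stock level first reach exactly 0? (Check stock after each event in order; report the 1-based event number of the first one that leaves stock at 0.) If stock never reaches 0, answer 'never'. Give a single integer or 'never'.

Answer: never

Derivation:
Processing events:
Start: stock = 9
  Event 1 (restock 5): 9 + 5 = 14
  Event 2 (restock 27): 14 + 27 = 41
  Event 3 (restock 16): 41 + 16 = 57
  Event 4 (return 4): 57 + 4 = 61
  Event 5 (restock 23): 61 + 23 = 84
  Event 6 (sale 2): sell min(2,84)=2. stock: 84 - 2 = 82. total_sold = 2
  Event 7 (return 1): 82 + 1 = 83
  Event 8 (sale 11): sell min(11,83)=11. stock: 83 - 11 = 72. total_sold = 13
  Event 9 (sale 21): sell min(21,72)=21. stock: 72 - 21 = 51. total_sold = 34
Final: stock = 51, total_sold = 34

Stock never reaches 0.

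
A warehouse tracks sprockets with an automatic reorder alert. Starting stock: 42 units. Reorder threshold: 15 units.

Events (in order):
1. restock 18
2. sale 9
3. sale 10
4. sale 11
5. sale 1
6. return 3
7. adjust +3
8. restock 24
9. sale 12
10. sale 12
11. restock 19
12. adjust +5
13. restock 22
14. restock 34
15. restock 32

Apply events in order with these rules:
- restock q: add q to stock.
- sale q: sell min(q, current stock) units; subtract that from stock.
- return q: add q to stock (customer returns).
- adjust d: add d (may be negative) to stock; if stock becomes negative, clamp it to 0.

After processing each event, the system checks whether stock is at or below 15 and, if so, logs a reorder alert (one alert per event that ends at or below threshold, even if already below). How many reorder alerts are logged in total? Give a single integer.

Processing events:
Start: stock = 42
  Event 1 (restock 18): 42 + 18 = 60
  Event 2 (sale 9): sell min(9,60)=9. stock: 60 - 9 = 51. total_sold = 9
  Event 3 (sale 10): sell min(10,51)=10. stock: 51 - 10 = 41. total_sold = 19
  Event 4 (sale 11): sell min(11,41)=11. stock: 41 - 11 = 30. total_sold = 30
  Event 5 (sale 1): sell min(1,30)=1. stock: 30 - 1 = 29. total_sold = 31
  Event 6 (return 3): 29 + 3 = 32
  Event 7 (adjust +3): 32 + 3 = 35
  Event 8 (restock 24): 35 + 24 = 59
  Event 9 (sale 12): sell min(12,59)=12. stock: 59 - 12 = 47. total_sold = 43
  Event 10 (sale 12): sell min(12,47)=12. stock: 47 - 12 = 35. total_sold = 55
  Event 11 (restock 19): 35 + 19 = 54
  Event 12 (adjust +5): 54 + 5 = 59
  Event 13 (restock 22): 59 + 22 = 81
  Event 14 (restock 34): 81 + 34 = 115
  Event 15 (restock 32): 115 + 32 = 147
Final: stock = 147, total_sold = 55

Checking against threshold 15:
  After event 1: stock=60 > 15
  After event 2: stock=51 > 15
  After event 3: stock=41 > 15
  After event 4: stock=30 > 15
  After event 5: stock=29 > 15
  After event 6: stock=32 > 15
  After event 7: stock=35 > 15
  After event 8: stock=59 > 15
  After event 9: stock=47 > 15
  After event 10: stock=35 > 15
  After event 11: stock=54 > 15
  After event 12: stock=59 > 15
  After event 13: stock=81 > 15
  After event 14: stock=115 > 15
  After event 15: stock=147 > 15
Alert events: []. Count = 0

Answer: 0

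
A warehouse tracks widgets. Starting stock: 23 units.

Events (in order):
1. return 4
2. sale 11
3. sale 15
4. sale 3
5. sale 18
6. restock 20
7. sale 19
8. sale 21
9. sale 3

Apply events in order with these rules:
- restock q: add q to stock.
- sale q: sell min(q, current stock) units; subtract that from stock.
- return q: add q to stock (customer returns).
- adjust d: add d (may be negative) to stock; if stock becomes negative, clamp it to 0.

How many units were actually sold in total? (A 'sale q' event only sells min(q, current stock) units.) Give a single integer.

Processing events:
Start: stock = 23
  Event 1 (return 4): 23 + 4 = 27
  Event 2 (sale 11): sell min(11,27)=11. stock: 27 - 11 = 16. total_sold = 11
  Event 3 (sale 15): sell min(15,16)=15. stock: 16 - 15 = 1. total_sold = 26
  Event 4 (sale 3): sell min(3,1)=1. stock: 1 - 1 = 0. total_sold = 27
  Event 5 (sale 18): sell min(18,0)=0. stock: 0 - 0 = 0. total_sold = 27
  Event 6 (restock 20): 0 + 20 = 20
  Event 7 (sale 19): sell min(19,20)=19. stock: 20 - 19 = 1. total_sold = 46
  Event 8 (sale 21): sell min(21,1)=1. stock: 1 - 1 = 0. total_sold = 47
  Event 9 (sale 3): sell min(3,0)=0. stock: 0 - 0 = 0. total_sold = 47
Final: stock = 0, total_sold = 47

Answer: 47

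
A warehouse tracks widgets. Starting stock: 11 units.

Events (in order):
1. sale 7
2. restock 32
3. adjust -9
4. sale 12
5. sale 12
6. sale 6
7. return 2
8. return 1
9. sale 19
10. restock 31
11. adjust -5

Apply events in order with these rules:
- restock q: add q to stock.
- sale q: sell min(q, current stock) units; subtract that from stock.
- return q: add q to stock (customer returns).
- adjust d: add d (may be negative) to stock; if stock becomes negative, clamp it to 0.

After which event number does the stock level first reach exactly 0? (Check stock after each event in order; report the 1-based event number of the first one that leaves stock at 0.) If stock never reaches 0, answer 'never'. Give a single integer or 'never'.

Answer: 6

Derivation:
Processing events:
Start: stock = 11
  Event 1 (sale 7): sell min(7,11)=7. stock: 11 - 7 = 4. total_sold = 7
  Event 2 (restock 32): 4 + 32 = 36
  Event 3 (adjust -9): 36 + -9 = 27
  Event 4 (sale 12): sell min(12,27)=12. stock: 27 - 12 = 15. total_sold = 19
  Event 5 (sale 12): sell min(12,15)=12. stock: 15 - 12 = 3. total_sold = 31
  Event 6 (sale 6): sell min(6,3)=3. stock: 3 - 3 = 0. total_sold = 34
  Event 7 (return 2): 0 + 2 = 2
  Event 8 (return 1): 2 + 1 = 3
  Event 9 (sale 19): sell min(19,3)=3. stock: 3 - 3 = 0. total_sold = 37
  Event 10 (restock 31): 0 + 31 = 31
  Event 11 (adjust -5): 31 + -5 = 26
Final: stock = 26, total_sold = 37

First zero at event 6.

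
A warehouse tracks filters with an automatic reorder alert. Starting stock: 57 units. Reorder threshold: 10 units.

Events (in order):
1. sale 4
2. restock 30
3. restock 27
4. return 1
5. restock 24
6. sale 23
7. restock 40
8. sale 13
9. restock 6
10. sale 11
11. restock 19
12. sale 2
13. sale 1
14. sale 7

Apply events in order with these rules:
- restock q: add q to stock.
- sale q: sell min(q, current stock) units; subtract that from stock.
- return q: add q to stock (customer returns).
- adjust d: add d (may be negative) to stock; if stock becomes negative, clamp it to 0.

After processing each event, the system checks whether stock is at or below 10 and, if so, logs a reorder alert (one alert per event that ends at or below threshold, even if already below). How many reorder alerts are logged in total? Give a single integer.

Processing events:
Start: stock = 57
  Event 1 (sale 4): sell min(4,57)=4. stock: 57 - 4 = 53. total_sold = 4
  Event 2 (restock 30): 53 + 30 = 83
  Event 3 (restock 27): 83 + 27 = 110
  Event 4 (return 1): 110 + 1 = 111
  Event 5 (restock 24): 111 + 24 = 135
  Event 6 (sale 23): sell min(23,135)=23. stock: 135 - 23 = 112. total_sold = 27
  Event 7 (restock 40): 112 + 40 = 152
  Event 8 (sale 13): sell min(13,152)=13. stock: 152 - 13 = 139. total_sold = 40
  Event 9 (restock 6): 139 + 6 = 145
  Event 10 (sale 11): sell min(11,145)=11. stock: 145 - 11 = 134. total_sold = 51
  Event 11 (restock 19): 134 + 19 = 153
  Event 12 (sale 2): sell min(2,153)=2. stock: 153 - 2 = 151. total_sold = 53
  Event 13 (sale 1): sell min(1,151)=1. stock: 151 - 1 = 150. total_sold = 54
  Event 14 (sale 7): sell min(7,150)=7. stock: 150 - 7 = 143. total_sold = 61
Final: stock = 143, total_sold = 61

Checking against threshold 10:
  After event 1: stock=53 > 10
  After event 2: stock=83 > 10
  After event 3: stock=110 > 10
  After event 4: stock=111 > 10
  After event 5: stock=135 > 10
  After event 6: stock=112 > 10
  After event 7: stock=152 > 10
  After event 8: stock=139 > 10
  After event 9: stock=145 > 10
  After event 10: stock=134 > 10
  After event 11: stock=153 > 10
  After event 12: stock=151 > 10
  After event 13: stock=150 > 10
  After event 14: stock=143 > 10
Alert events: []. Count = 0

Answer: 0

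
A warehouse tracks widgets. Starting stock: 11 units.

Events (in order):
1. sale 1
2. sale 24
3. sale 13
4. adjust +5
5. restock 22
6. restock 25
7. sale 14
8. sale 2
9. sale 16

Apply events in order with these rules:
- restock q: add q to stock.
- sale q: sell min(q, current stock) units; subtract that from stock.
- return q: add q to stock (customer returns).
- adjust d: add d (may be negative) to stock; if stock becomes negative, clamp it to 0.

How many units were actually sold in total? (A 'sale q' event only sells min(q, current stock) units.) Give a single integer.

Processing events:
Start: stock = 11
  Event 1 (sale 1): sell min(1,11)=1. stock: 11 - 1 = 10. total_sold = 1
  Event 2 (sale 24): sell min(24,10)=10. stock: 10 - 10 = 0. total_sold = 11
  Event 3 (sale 13): sell min(13,0)=0. stock: 0 - 0 = 0. total_sold = 11
  Event 4 (adjust +5): 0 + 5 = 5
  Event 5 (restock 22): 5 + 22 = 27
  Event 6 (restock 25): 27 + 25 = 52
  Event 7 (sale 14): sell min(14,52)=14. stock: 52 - 14 = 38. total_sold = 25
  Event 8 (sale 2): sell min(2,38)=2. stock: 38 - 2 = 36. total_sold = 27
  Event 9 (sale 16): sell min(16,36)=16. stock: 36 - 16 = 20. total_sold = 43
Final: stock = 20, total_sold = 43

Answer: 43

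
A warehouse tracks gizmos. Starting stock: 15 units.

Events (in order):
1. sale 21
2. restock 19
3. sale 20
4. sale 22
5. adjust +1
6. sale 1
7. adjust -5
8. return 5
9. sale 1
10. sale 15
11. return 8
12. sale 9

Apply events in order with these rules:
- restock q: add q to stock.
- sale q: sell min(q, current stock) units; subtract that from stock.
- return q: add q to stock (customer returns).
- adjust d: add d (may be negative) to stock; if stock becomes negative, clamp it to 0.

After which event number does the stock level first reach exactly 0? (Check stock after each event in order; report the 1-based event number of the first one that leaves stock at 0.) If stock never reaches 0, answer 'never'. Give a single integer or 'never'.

Answer: 1

Derivation:
Processing events:
Start: stock = 15
  Event 1 (sale 21): sell min(21,15)=15. stock: 15 - 15 = 0. total_sold = 15
  Event 2 (restock 19): 0 + 19 = 19
  Event 3 (sale 20): sell min(20,19)=19. stock: 19 - 19 = 0. total_sold = 34
  Event 4 (sale 22): sell min(22,0)=0. stock: 0 - 0 = 0. total_sold = 34
  Event 5 (adjust +1): 0 + 1 = 1
  Event 6 (sale 1): sell min(1,1)=1. stock: 1 - 1 = 0. total_sold = 35
  Event 7 (adjust -5): 0 + -5 = 0 (clamped to 0)
  Event 8 (return 5): 0 + 5 = 5
  Event 9 (sale 1): sell min(1,5)=1. stock: 5 - 1 = 4. total_sold = 36
  Event 10 (sale 15): sell min(15,4)=4. stock: 4 - 4 = 0. total_sold = 40
  Event 11 (return 8): 0 + 8 = 8
  Event 12 (sale 9): sell min(9,8)=8. stock: 8 - 8 = 0. total_sold = 48
Final: stock = 0, total_sold = 48

First zero at event 1.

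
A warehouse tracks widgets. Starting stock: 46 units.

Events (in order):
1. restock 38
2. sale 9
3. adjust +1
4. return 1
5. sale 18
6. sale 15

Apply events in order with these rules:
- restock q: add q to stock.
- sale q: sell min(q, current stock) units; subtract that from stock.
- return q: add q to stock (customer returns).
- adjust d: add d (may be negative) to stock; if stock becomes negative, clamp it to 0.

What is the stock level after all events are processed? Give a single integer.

Answer: 44

Derivation:
Processing events:
Start: stock = 46
  Event 1 (restock 38): 46 + 38 = 84
  Event 2 (sale 9): sell min(9,84)=9. stock: 84 - 9 = 75. total_sold = 9
  Event 3 (adjust +1): 75 + 1 = 76
  Event 4 (return 1): 76 + 1 = 77
  Event 5 (sale 18): sell min(18,77)=18. stock: 77 - 18 = 59. total_sold = 27
  Event 6 (sale 15): sell min(15,59)=15. stock: 59 - 15 = 44. total_sold = 42
Final: stock = 44, total_sold = 42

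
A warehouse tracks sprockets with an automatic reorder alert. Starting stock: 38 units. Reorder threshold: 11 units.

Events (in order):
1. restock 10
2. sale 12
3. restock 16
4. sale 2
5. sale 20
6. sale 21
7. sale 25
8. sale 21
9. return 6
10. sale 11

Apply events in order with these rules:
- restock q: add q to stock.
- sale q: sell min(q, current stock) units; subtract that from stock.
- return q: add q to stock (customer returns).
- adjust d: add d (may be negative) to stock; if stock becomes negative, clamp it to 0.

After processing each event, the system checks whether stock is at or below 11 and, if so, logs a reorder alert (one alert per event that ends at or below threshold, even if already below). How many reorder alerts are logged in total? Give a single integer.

Processing events:
Start: stock = 38
  Event 1 (restock 10): 38 + 10 = 48
  Event 2 (sale 12): sell min(12,48)=12. stock: 48 - 12 = 36. total_sold = 12
  Event 3 (restock 16): 36 + 16 = 52
  Event 4 (sale 2): sell min(2,52)=2. stock: 52 - 2 = 50. total_sold = 14
  Event 5 (sale 20): sell min(20,50)=20. stock: 50 - 20 = 30. total_sold = 34
  Event 6 (sale 21): sell min(21,30)=21. stock: 30 - 21 = 9. total_sold = 55
  Event 7 (sale 25): sell min(25,9)=9. stock: 9 - 9 = 0. total_sold = 64
  Event 8 (sale 21): sell min(21,0)=0. stock: 0 - 0 = 0. total_sold = 64
  Event 9 (return 6): 0 + 6 = 6
  Event 10 (sale 11): sell min(11,6)=6. stock: 6 - 6 = 0. total_sold = 70
Final: stock = 0, total_sold = 70

Checking against threshold 11:
  After event 1: stock=48 > 11
  After event 2: stock=36 > 11
  After event 3: stock=52 > 11
  After event 4: stock=50 > 11
  After event 5: stock=30 > 11
  After event 6: stock=9 <= 11 -> ALERT
  After event 7: stock=0 <= 11 -> ALERT
  After event 8: stock=0 <= 11 -> ALERT
  After event 9: stock=6 <= 11 -> ALERT
  After event 10: stock=0 <= 11 -> ALERT
Alert events: [6, 7, 8, 9, 10]. Count = 5

Answer: 5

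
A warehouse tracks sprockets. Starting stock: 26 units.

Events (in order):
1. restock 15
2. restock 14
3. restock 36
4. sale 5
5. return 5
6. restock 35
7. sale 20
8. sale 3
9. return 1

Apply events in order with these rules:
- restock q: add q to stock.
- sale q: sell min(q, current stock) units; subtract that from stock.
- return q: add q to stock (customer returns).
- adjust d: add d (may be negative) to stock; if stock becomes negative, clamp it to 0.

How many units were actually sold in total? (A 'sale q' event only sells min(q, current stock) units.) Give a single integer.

Processing events:
Start: stock = 26
  Event 1 (restock 15): 26 + 15 = 41
  Event 2 (restock 14): 41 + 14 = 55
  Event 3 (restock 36): 55 + 36 = 91
  Event 4 (sale 5): sell min(5,91)=5. stock: 91 - 5 = 86. total_sold = 5
  Event 5 (return 5): 86 + 5 = 91
  Event 6 (restock 35): 91 + 35 = 126
  Event 7 (sale 20): sell min(20,126)=20. stock: 126 - 20 = 106. total_sold = 25
  Event 8 (sale 3): sell min(3,106)=3. stock: 106 - 3 = 103. total_sold = 28
  Event 9 (return 1): 103 + 1 = 104
Final: stock = 104, total_sold = 28

Answer: 28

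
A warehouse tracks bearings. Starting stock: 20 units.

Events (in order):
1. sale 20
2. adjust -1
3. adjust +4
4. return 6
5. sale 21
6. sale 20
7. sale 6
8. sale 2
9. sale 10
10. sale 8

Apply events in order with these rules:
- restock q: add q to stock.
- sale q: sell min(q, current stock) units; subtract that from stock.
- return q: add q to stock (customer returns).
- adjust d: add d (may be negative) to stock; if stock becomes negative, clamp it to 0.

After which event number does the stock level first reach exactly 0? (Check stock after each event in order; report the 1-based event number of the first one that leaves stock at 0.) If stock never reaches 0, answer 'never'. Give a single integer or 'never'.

Processing events:
Start: stock = 20
  Event 1 (sale 20): sell min(20,20)=20. stock: 20 - 20 = 0. total_sold = 20
  Event 2 (adjust -1): 0 + -1 = 0 (clamped to 0)
  Event 3 (adjust +4): 0 + 4 = 4
  Event 4 (return 6): 4 + 6 = 10
  Event 5 (sale 21): sell min(21,10)=10. stock: 10 - 10 = 0. total_sold = 30
  Event 6 (sale 20): sell min(20,0)=0. stock: 0 - 0 = 0. total_sold = 30
  Event 7 (sale 6): sell min(6,0)=0. stock: 0 - 0 = 0. total_sold = 30
  Event 8 (sale 2): sell min(2,0)=0. stock: 0 - 0 = 0. total_sold = 30
  Event 9 (sale 10): sell min(10,0)=0. stock: 0 - 0 = 0. total_sold = 30
  Event 10 (sale 8): sell min(8,0)=0. stock: 0 - 0 = 0. total_sold = 30
Final: stock = 0, total_sold = 30

First zero at event 1.

Answer: 1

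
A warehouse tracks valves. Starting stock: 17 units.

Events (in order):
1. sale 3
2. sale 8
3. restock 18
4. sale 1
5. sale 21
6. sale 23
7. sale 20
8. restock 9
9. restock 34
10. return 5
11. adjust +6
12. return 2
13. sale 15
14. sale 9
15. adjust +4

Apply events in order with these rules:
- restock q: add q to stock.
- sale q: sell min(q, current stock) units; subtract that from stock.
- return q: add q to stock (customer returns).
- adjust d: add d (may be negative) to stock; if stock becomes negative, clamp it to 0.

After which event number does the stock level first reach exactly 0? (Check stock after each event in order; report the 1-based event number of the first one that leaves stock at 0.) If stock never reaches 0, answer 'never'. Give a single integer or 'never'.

Processing events:
Start: stock = 17
  Event 1 (sale 3): sell min(3,17)=3. stock: 17 - 3 = 14. total_sold = 3
  Event 2 (sale 8): sell min(8,14)=8. stock: 14 - 8 = 6. total_sold = 11
  Event 3 (restock 18): 6 + 18 = 24
  Event 4 (sale 1): sell min(1,24)=1. stock: 24 - 1 = 23. total_sold = 12
  Event 5 (sale 21): sell min(21,23)=21. stock: 23 - 21 = 2. total_sold = 33
  Event 6 (sale 23): sell min(23,2)=2. stock: 2 - 2 = 0. total_sold = 35
  Event 7 (sale 20): sell min(20,0)=0. stock: 0 - 0 = 0. total_sold = 35
  Event 8 (restock 9): 0 + 9 = 9
  Event 9 (restock 34): 9 + 34 = 43
  Event 10 (return 5): 43 + 5 = 48
  Event 11 (adjust +6): 48 + 6 = 54
  Event 12 (return 2): 54 + 2 = 56
  Event 13 (sale 15): sell min(15,56)=15. stock: 56 - 15 = 41. total_sold = 50
  Event 14 (sale 9): sell min(9,41)=9. stock: 41 - 9 = 32. total_sold = 59
  Event 15 (adjust +4): 32 + 4 = 36
Final: stock = 36, total_sold = 59

First zero at event 6.

Answer: 6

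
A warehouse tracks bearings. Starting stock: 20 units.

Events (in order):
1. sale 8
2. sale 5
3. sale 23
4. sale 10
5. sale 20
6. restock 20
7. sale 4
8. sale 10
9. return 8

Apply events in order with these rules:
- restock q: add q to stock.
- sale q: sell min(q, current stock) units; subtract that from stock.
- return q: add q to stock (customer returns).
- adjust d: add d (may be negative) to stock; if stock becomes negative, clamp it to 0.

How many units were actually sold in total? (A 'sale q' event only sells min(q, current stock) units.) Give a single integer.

Answer: 34

Derivation:
Processing events:
Start: stock = 20
  Event 1 (sale 8): sell min(8,20)=8. stock: 20 - 8 = 12. total_sold = 8
  Event 2 (sale 5): sell min(5,12)=5. stock: 12 - 5 = 7. total_sold = 13
  Event 3 (sale 23): sell min(23,7)=7. stock: 7 - 7 = 0. total_sold = 20
  Event 4 (sale 10): sell min(10,0)=0. stock: 0 - 0 = 0. total_sold = 20
  Event 5 (sale 20): sell min(20,0)=0. stock: 0 - 0 = 0. total_sold = 20
  Event 6 (restock 20): 0 + 20 = 20
  Event 7 (sale 4): sell min(4,20)=4. stock: 20 - 4 = 16. total_sold = 24
  Event 8 (sale 10): sell min(10,16)=10. stock: 16 - 10 = 6. total_sold = 34
  Event 9 (return 8): 6 + 8 = 14
Final: stock = 14, total_sold = 34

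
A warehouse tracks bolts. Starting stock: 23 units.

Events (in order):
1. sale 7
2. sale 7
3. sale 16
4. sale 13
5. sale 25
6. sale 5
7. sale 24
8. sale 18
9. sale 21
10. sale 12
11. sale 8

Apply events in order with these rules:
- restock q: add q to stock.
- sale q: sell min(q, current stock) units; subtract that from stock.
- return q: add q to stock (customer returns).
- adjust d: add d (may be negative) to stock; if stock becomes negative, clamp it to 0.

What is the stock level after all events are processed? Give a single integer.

Processing events:
Start: stock = 23
  Event 1 (sale 7): sell min(7,23)=7. stock: 23 - 7 = 16. total_sold = 7
  Event 2 (sale 7): sell min(7,16)=7. stock: 16 - 7 = 9. total_sold = 14
  Event 3 (sale 16): sell min(16,9)=9. stock: 9 - 9 = 0. total_sold = 23
  Event 4 (sale 13): sell min(13,0)=0. stock: 0 - 0 = 0. total_sold = 23
  Event 5 (sale 25): sell min(25,0)=0. stock: 0 - 0 = 0. total_sold = 23
  Event 6 (sale 5): sell min(5,0)=0. stock: 0 - 0 = 0. total_sold = 23
  Event 7 (sale 24): sell min(24,0)=0. stock: 0 - 0 = 0. total_sold = 23
  Event 8 (sale 18): sell min(18,0)=0. stock: 0 - 0 = 0. total_sold = 23
  Event 9 (sale 21): sell min(21,0)=0. stock: 0 - 0 = 0. total_sold = 23
  Event 10 (sale 12): sell min(12,0)=0. stock: 0 - 0 = 0. total_sold = 23
  Event 11 (sale 8): sell min(8,0)=0. stock: 0 - 0 = 0. total_sold = 23
Final: stock = 0, total_sold = 23

Answer: 0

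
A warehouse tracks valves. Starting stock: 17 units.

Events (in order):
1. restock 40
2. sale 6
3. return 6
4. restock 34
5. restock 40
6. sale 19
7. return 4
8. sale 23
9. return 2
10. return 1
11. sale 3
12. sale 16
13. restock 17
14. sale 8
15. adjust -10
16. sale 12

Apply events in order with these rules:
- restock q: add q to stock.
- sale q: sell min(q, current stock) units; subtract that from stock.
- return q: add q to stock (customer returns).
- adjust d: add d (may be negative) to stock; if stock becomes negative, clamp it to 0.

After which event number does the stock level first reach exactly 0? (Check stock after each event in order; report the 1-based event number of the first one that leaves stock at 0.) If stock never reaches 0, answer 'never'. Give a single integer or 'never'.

Processing events:
Start: stock = 17
  Event 1 (restock 40): 17 + 40 = 57
  Event 2 (sale 6): sell min(6,57)=6. stock: 57 - 6 = 51. total_sold = 6
  Event 3 (return 6): 51 + 6 = 57
  Event 4 (restock 34): 57 + 34 = 91
  Event 5 (restock 40): 91 + 40 = 131
  Event 6 (sale 19): sell min(19,131)=19. stock: 131 - 19 = 112. total_sold = 25
  Event 7 (return 4): 112 + 4 = 116
  Event 8 (sale 23): sell min(23,116)=23. stock: 116 - 23 = 93. total_sold = 48
  Event 9 (return 2): 93 + 2 = 95
  Event 10 (return 1): 95 + 1 = 96
  Event 11 (sale 3): sell min(3,96)=3. stock: 96 - 3 = 93. total_sold = 51
  Event 12 (sale 16): sell min(16,93)=16. stock: 93 - 16 = 77. total_sold = 67
  Event 13 (restock 17): 77 + 17 = 94
  Event 14 (sale 8): sell min(8,94)=8. stock: 94 - 8 = 86. total_sold = 75
  Event 15 (adjust -10): 86 + -10 = 76
  Event 16 (sale 12): sell min(12,76)=12. stock: 76 - 12 = 64. total_sold = 87
Final: stock = 64, total_sold = 87

Stock never reaches 0.

Answer: never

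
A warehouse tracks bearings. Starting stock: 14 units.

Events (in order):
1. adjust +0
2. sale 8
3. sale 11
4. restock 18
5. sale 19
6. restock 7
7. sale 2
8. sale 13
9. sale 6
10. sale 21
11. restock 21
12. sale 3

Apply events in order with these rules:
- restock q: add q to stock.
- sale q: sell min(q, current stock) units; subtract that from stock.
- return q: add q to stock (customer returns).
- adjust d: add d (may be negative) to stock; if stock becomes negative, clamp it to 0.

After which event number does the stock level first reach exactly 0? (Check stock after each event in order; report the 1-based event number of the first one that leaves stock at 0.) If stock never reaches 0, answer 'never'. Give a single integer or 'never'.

Answer: 3

Derivation:
Processing events:
Start: stock = 14
  Event 1 (adjust +0): 14 + 0 = 14
  Event 2 (sale 8): sell min(8,14)=8. stock: 14 - 8 = 6. total_sold = 8
  Event 3 (sale 11): sell min(11,6)=6. stock: 6 - 6 = 0. total_sold = 14
  Event 4 (restock 18): 0 + 18 = 18
  Event 5 (sale 19): sell min(19,18)=18. stock: 18 - 18 = 0. total_sold = 32
  Event 6 (restock 7): 0 + 7 = 7
  Event 7 (sale 2): sell min(2,7)=2. stock: 7 - 2 = 5. total_sold = 34
  Event 8 (sale 13): sell min(13,5)=5. stock: 5 - 5 = 0. total_sold = 39
  Event 9 (sale 6): sell min(6,0)=0. stock: 0 - 0 = 0. total_sold = 39
  Event 10 (sale 21): sell min(21,0)=0. stock: 0 - 0 = 0. total_sold = 39
  Event 11 (restock 21): 0 + 21 = 21
  Event 12 (sale 3): sell min(3,21)=3. stock: 21 - 3 = 18. total_sold = 42
Final: stock = 18, total_sold = 42

First zero at event 3.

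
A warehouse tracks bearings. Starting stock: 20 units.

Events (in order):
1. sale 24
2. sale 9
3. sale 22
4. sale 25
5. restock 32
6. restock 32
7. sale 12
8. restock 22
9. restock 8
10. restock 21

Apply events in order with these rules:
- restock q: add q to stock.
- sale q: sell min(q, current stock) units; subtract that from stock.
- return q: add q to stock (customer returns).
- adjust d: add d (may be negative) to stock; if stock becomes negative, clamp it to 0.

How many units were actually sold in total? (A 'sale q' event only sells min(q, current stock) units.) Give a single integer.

Processing events:
Start: stock = 20
  Event 1 (sale 24): sell min(24,20)=20. stock: 20 - 20 = 0. total_sold = 20
  Event 2 (sale 9): sell min(9,0)=0. stock: 0 - 0 = 0. total_sold = 20
  Event 3 (sale 22): sell min(22,0)=0. stock: 0 - 0 = 0. total_sold = 20
  Event 4 (sale 25): sell min(25,0)=0. stock: 0 - 0 = 0. total_sold = 20
  Event 5 (restock 32): 0 + 32 = 32
  Event 6 (restock 32): 32 + 32 = 64
  Event 7 (sale 12): sell min(12,64)=12. stock: 64 - 12 = 52. total_sold = 32
  Event 8 (restock 22): 52 + 22 = 74
  Event 9 (restock 8): 74 + 8 = 82
  Event 10 (restock 21): 82 + 21 = 103
Final: stock = 103, total_sold = 32

Answer: 32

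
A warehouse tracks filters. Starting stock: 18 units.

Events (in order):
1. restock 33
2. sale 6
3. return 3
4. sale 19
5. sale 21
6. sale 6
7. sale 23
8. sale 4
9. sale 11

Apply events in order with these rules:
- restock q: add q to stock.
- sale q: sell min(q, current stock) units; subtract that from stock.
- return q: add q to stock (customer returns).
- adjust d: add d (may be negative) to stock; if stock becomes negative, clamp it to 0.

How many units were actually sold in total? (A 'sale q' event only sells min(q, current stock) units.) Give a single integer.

Answer: 54

Derivation:
Processing events:
Start: stock = 18
  Event 1 (restock 33): 18 + 33 = 51
  Event 2 (sale 6): sell min(6,51)=6. stock: 51 - 6 = 45. total_sold = 6
  Event 3 (return 3): 45 + 3 = 48
  Event 4 (sale 19): sell min(19,48)=19. stock: 48 - 19 = 29. total_sold = 25
  Event 5 (sale 21): sell min(21,29)=21. stock: 29 - 21 = 8. total_sold = 46
  Event 6 (sale 6): sell min(6,8)=6. stock: 8 - 6 = 2. total_sold = 52
  Event 7 (sale 23): sell min(23,2)=2. stock: 2 - 2 = 0. total_sold = 54
  Event 8 (sale 4): sell min(4,0)=0. stock: 0 - 0 = 0. total_sold = 54
  Event 9 (sale 11): sell min(11,0)=0. stock: 0 - 0 = 0. total_sold = 54
Final: stock = 0, total_sold = 54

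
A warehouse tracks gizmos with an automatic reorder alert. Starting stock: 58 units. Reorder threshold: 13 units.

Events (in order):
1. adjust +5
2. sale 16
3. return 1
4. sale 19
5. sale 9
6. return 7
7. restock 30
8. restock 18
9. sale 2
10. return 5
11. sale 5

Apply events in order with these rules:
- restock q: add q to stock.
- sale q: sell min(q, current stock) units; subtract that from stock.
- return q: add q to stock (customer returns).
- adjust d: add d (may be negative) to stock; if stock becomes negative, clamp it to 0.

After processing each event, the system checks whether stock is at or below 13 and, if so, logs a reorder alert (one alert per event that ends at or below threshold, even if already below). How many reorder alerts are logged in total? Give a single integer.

Processing events:
Start: stock = 58
  Event 1 (adjust +5): 58 + 5 = 63
  Event 2 (sale 16): sell min(16,63)=16. stock: 63 - 16 = 47. total_sold = 16
  Event 3 (return 1): 47 + 1 = 48
  Event 4 (sale 19): sell min(19,48)=19. stock: 48 - 19 = 29. total_sold = 35
  Event 5 (sale 9): sell min(9,29)=9. stock: 29 - 9 = 20. total_sold = 44
  Event 6 (return 7): 20 + 7 = 27
  Event 7 (restock 30): 27 + 30 = 57
  Event 8 (restock 18): 57 + 18 = 75
  Event 9 (sale 2): sell min(2,75)=2. stock: 75 - 2 = 73. total_sold = 46
  Event 10 (return 5): 73 + 5 = 78
  Event 11 (sale 5): sell min(5,78)=5. stock: 78 - 5 = 73. total_sold = 51
Final: stock = 73, total_sold = 51

Checking against threshold 13:
  After event 1: stock=63 > 13
  After event 2: stock=47 > 13
  After event 3: stock=48 > 13
  After event 4: stock=29 > 13
  After event 5: stock=20 > 13
  After event 6: stock=27 > 13
  After event 7: stock=57 > 13
  After event 8: stock=75 > 13
  After event 9: stock=73 > 13
  After event 10: stock=78 > 13
  After event 11: stock=73 > 13
Alert events: []. Count = 0

Answer: 0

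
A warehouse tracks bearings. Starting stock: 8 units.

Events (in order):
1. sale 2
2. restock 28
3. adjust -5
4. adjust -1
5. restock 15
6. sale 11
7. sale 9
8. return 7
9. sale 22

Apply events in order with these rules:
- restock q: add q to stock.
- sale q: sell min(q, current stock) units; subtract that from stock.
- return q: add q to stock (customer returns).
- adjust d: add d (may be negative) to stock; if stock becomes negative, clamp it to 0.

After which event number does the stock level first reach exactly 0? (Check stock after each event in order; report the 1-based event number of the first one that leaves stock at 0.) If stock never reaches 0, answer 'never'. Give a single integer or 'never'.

Processing events:
Start: stock = 8
  Event 1 (sale 2): sell min(2,8)=2. stock: 8 - 2 = 6. total_sold = 2
  Event 2 (restock 28): 6 + 28 = 34
  Event 3 (adjust -5): 34 + -5 = 29
  Event 4 (adjust -1): 29 + -1 = 28
  Event 5 (restock 15): 28 + 15 = 43
  Event 6 (sale 11): sell min(11,43)=11. stock: 43 - 11 = 32. total_sold = 13
  Event 7 (sale 9): sell min(9,32)=9. stock: 32 - 9 = 23. total_sold = 22
  Event 8 (return 7): 23 + 7 = 30
  Event 9 (sale 22): sell min(22,30)=22. stock: 30 - 22 = 8. total_sold = 44
Final: stock = 8, total_sold = 44

Stock never reaches 0.

Answer: never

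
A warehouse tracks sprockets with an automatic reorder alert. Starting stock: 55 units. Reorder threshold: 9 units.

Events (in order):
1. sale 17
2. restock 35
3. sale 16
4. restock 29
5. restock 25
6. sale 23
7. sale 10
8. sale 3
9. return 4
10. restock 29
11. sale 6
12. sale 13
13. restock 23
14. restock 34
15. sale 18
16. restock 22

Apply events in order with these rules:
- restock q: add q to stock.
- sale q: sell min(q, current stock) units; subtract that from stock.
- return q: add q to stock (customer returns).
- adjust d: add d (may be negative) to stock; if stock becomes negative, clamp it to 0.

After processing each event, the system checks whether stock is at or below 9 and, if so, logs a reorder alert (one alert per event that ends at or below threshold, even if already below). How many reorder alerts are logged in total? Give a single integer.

Answer: 0

Derivation:
Processing events:
Start: stock = 55
  Event 1 (sale 17): sell min(17,55)=17. stock: 55 - 17 = 38. total_sold = 17
  Event 2 (restock 35): 38 + 35 = 73
  Event 3 (sale 16): sell min(16,73)=16. stock: 73 - 16 = 57. total_sold = 33
  Event 4 (restock 29): 57 + 29 = 86
  Event 5 (restock 25): 86 + 25 = 111
  Event 6 (sale 23): sell min(23,111)=23. stock: 111 - 23 = 88. total_sold = 56
  Event 7 (sale 10): sell min(10,88)=10. stock: 88 - 10 = 78. total_sold = 66
  Event 8 (sale 3): sell min(3,78)=3. stock: 78 - 3 = 75. total_sold = 69
  Event 9 (return 4): 75 + 4 = 79
  Event 10 (restock 29): 79 + 29 = 108
  Event 11 (sale 6): sell min(6,108)=6. stock: 108 - 6 = 102. total_sold = 75
  Event 12 (sale 13): sell min(13,102)=13. stock: 102 - 13 = 89. total_sold = 88
  Event 13 (restock 23): 89 + 23 = 112
  Event 14 (restock 34): 112 + 34 = 146
  Event 15 (sale 18): sell min(18,146)=18. stock: 146 - 18 = 128. total_sold = 106
  Event 16 (restock 22): 128 + 22 = 150
Final: stock = 150, total_sold = 106

Checking against threshold 9:
  After event 1: stock=38 > 9
  After event 2: stock=73 > 9
  After event 3: stock=57 > 9
  After event 4: stock=86 > 9
  After event 5: stock=111 > 9
  After event 6: stock=88 > 9
  After event 7: stock=78 > 9
  After event 8: stock=75 > 9
  After event 9: stock=79 > 9
  After event 10: stock=108 > 9
  After event 11: stock=102 > 9
  After event 12: stock=89 > 9
  After event 13: stock=112 > 9
  After event 14: stock=146 > 9
  After event 15: stock=128 > 9
  After event 16: stock=150 > 9
Alert events: []. Count = 0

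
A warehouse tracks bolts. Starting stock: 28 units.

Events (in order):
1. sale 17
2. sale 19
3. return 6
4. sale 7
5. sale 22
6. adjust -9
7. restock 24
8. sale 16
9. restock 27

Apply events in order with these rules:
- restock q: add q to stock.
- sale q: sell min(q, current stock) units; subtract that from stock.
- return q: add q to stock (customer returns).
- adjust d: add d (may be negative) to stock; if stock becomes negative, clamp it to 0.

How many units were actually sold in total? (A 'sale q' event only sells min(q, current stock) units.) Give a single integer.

Answer: 50

Derivation:
Processing events:
Start: stock = 28
  Event 1 (sale 17): sell min(17,28)=17. stock: 28 - 17 = 11. total_sold = 17
  Event 2 (sale 19): sell min(19,11)=11. stock: 11 - 11 = 0. total_sold = 28
  Event 3 (return 6): 0 + 6 = 6
  Event 4 (sale 7): sell min(7,6)=6. stock: 6 - 6 = 0. total_sold = 34
  Event 5 (sale 22): sell min(22,0)=0. stock: 0 - 0 = 0. total_sold = 34
  Event 6 (adjust -9): 0 + -9 = 0 (clamped to 0)
  Event 7 (restock 24): 0 + 24 = 24
  Event 8 (sale 16): sell min(16,24)=16. stock: 24 - 16 = 8. total_sold = 50
  Event 9 (restock 27): 8 + 27 = 35
Final: stock = 35, total_sold = 50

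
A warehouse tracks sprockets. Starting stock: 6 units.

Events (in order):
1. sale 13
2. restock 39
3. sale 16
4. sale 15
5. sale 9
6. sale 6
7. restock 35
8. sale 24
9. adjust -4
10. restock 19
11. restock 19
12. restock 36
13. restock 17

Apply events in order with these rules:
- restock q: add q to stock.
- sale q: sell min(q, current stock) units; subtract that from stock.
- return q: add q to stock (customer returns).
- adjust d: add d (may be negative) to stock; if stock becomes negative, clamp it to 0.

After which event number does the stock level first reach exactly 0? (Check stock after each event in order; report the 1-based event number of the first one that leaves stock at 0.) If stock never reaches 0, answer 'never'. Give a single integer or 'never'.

Processing events:
Start: stock = 6
  Event 1 (sale 13): sell min(13,6)=6. stock: 6 - 6 = 0. total_sold = 6
  Event 2 (restock 39): 0 + 39 = 39
  Event 3 (sale 16): sell min(16,39)=16. stock: 39 - 16 = 23. total_sold = 22
  Event 4 (sale 15): sell min(15,23)=15. stock: 23 - 15 = 8. total_sold = 37
  Event 5 (sale 9): sell min(9,8)=8. stock: 8 - 8 = 0. total_sold = 45
  Event 6 (sale 6): sell min(6,0)=0. stock: 0 - 0 = 0. total_sold = 45
  Event 7 (restock 35): 0 + 35 = 35
  Event 8 (sale 24): sell min(24,35)=24. stock: 35 - 24 = 11. total_sold = 69
  Event 9 (adjust -4): 11 + -4 = 7
  Event 10 (restock 19): 7 + 19 = 26
  Event 11 (restock 19): 26 + 19 = 45
  Event 12 (restock 36): 45 + 36 = 81
  Event 13 (restock 17): 81 + 17 = 98
Final: stock = 98, total_sold = 69

First zero at event 1.

Answer: 1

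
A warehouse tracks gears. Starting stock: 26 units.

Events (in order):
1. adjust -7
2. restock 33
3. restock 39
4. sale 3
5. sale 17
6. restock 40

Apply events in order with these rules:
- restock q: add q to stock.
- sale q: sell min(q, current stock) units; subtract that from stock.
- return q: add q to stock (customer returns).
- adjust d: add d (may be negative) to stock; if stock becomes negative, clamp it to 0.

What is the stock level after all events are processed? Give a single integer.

Processing events:
Start: stock = 26
  Event 1 (adjust -7): 26 + -7 = 19
  Event 2 (restock 33): 19 + 33 = 52
  Event 3 (restock 39): 52 + 39 = 91
  Event 4 (sale 3): sell min(3,91)=3. stock: 91 - 3 = 88. total_sold = 3
  Event 5 (sale 17): sell min(17,88)=17. stock: 88 - 17 = 71. total_sold = 20
  Event 6 (restock 40): 71 + 40 = 111
Final: stock = 111, total_sold = 20

Answer: 111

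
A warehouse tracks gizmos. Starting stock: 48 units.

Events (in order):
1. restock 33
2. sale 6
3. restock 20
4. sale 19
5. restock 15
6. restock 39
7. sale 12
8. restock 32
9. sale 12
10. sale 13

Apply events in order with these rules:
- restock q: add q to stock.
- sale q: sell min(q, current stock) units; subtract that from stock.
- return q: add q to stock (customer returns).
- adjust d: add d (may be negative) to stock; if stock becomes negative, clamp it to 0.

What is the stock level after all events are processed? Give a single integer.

Answer: 125

Derivation:
Processing events:
Start: stock = 48
  Event 1 (restock 33): 48 + 33 = 81
  Event 2 (sale 6): sell min(6,81)=6. stock: 81 - 6 = 75. total_sold = 6
  Event 3 (restock 20): 75 + 20 = 95
  Event 4 (sale 19): sell min(19,95)=19. stock: 95 - 19 = 76. total_sold = 25
  Event 5 (restock 15): 76 + 15 = 91
  Event 6 (restock 39): 91 + 39 = 130
  Event 7 (sale 12): sell min(12,130)=12. stock: 130 - 12 = 118. total_sold = 37
  Event 8 (restock 32): 118 + 32 = 150
  Event 9 (sale 12): sell min(12,150)=12. stock: 150 - 12 = 138. total_sold = 49
  Event 10 (sale 13): sell min(13,138)=13. stock: 138 - 13 = 125. total_sold = 62
Final: stock = 125, total_sold = 62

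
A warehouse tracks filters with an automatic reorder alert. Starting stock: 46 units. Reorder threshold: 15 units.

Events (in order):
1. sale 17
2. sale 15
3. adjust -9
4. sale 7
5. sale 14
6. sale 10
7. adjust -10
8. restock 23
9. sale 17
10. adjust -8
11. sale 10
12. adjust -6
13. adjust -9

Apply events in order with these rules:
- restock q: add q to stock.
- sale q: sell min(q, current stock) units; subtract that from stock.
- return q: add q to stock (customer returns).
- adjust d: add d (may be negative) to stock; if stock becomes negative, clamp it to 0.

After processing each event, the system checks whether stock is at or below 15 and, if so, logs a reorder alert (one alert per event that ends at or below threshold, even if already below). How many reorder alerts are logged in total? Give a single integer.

Answer: 11

Derivation:
Processing events:
Start: stock = 46
  Event 1 (sale 17): sell min(17,46)=17. stock: 46 - 17 = 29. total_sold = 17
  Event 2 (sale 15): sell min(15,29)=15. stock: 29 - 15 = 14. total_sold = 32
  Event 3 (adjust -9): 14 + -9 = 5
  Event 4 (sale 7): sell min(7,5)=5. stock: 5 - 5 = 0. total_sold = 37
  Event 5 (sale 14): sell min(14,0)=0. stock: 0 - 0 = 0. total_sold = 37
  Event 6 (sale 10): sell min(10,0)=0. stock: 0 - 0 = 0. total_sold = 37
  Event 7 (adjust -10): 0 + -10 = 0 (clamped to 0)
  Event 8 (restock 23): 0 + 23 = 23
  Event 9 (sale 17): sell min(17,23)=17. stock: 23 - 17 = 6. total_sold = 54
  Event 10 (adjust -8): 6 + -8 = 0 (clamped to 0)
  Event 11 (sale 10): sell min(10,0)=0. stock: 0 - 0 = 0. total_sold = 54
  Event 12 (adjust -6): 0 + -6 = 0 (clamped to 0)
  Event 13 (adjust -9): 0 + -9 = 0 (clamped to 0)
Final: stock = 0, total_sold = 54

Checking against threshold 15:
  After event 1: stock=29 > 15
  After event 2: stock=14 <= 15 -> ALERT
  After event 3: stock=5 <= 15 -> ALERT
  After event 4: stock=0 <= 15 -> ALERT
  After event 5: stock=0 <= 15 -> ALERT
  After event 6: stock=0 <= 15 -> ALERT
  After event 7: stock=0 <= 15 -> ALERT
  After event 8: stock=23 > 15
  After event 9: stock=6 <= 15 -> ALERT
  After event 10: stock=0 <= 15 -> ALERT
  After event 11: stock=0 <= 15 -> ALERT
  After event 12: stock=0 <= 15 -> ALERT
  After event 13: stock=0 <= 15 -> ALERT
Alert events: [2, 3, 4, 5, 6, 7, 9, 10, 11, 12, 13]. Count = 11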